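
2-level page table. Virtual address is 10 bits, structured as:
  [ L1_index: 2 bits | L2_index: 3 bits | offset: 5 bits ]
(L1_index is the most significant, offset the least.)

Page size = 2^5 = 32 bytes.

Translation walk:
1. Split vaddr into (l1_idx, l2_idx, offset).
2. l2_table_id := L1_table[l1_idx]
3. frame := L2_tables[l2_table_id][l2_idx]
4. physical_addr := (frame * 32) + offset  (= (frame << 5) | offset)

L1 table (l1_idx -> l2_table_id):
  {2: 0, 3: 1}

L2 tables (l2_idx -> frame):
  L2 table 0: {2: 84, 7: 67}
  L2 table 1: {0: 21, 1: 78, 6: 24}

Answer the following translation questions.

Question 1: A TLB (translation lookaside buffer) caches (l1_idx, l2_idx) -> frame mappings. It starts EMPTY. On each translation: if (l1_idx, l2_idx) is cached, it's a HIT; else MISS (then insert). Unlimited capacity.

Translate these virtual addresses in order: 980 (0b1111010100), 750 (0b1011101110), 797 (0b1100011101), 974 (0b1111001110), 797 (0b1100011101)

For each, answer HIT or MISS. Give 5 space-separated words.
Answer: MISS MISS MISS HIT HIT

Derivation:
vaddr=980: (3,6) not in TLB -> MISS, insert
vaddr=750: (2,7) not in TLB -> MISS, insert
vaddr=797: (3,0) not in TLB -> MISS, insert
vaddr=974: (3,6) in TLB -> HIT
vaddr=797: (3,0) in TLB -> HIT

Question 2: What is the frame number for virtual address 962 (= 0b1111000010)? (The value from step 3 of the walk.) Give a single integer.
Answer: 24

Derivation:
vaddr = 962: l1_idx=3, l2_idx=6
L1[3] = 1; L2[1][6] = 24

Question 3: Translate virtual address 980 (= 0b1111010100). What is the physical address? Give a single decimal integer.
vaddr = 980 = 0b1111010100
Split: l1_idx=3, l2_idx=6, offset=20
L1[3] = 1
L2[1][6] = 24
paddr = 24 * 32 + 20 = 788

Answer: 788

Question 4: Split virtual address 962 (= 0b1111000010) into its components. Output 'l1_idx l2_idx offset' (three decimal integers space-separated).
vaddr = 962 = 0b1111000010
  top 2 bits -> l1_idx = 3
  next 3 bits -> l2_idx = 6
  bottom 5 bits -> offset = 2

Answer: 3 6 2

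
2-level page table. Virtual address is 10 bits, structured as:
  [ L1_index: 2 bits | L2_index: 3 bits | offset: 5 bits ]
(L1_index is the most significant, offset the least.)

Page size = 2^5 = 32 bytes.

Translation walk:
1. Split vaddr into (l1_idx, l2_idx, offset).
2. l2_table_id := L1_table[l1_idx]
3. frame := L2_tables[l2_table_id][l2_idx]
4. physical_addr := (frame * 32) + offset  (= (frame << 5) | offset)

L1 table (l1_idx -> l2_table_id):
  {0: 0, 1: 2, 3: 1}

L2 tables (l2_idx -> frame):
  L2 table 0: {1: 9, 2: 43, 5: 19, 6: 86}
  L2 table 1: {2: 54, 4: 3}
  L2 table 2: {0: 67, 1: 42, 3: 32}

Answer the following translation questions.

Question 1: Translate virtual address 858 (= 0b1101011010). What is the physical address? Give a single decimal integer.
vaddr = 858 = 0b1101011010
Split: l1_idx=3, l2_idx=2, offset=26
L1[3] = 1
L2[1][2] = 54
paddr = 54 * 32 + 26 = 1754

Answer: 1754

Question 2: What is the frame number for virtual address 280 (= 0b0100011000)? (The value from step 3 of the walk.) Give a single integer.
vaddr = 280: l1_idx=1, l2_idx=0
L1[1] = 2; L2[2][0] = 67

Answer: 67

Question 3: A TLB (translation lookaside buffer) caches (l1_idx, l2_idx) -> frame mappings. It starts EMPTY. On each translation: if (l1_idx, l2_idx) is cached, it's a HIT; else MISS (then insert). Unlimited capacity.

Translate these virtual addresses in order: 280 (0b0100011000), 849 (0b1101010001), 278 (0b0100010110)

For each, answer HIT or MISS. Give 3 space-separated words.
Answer: MISS MISS HIT

Derivation:
vaddr=280: (1,0) not in TLB -> MISS, insert
vaddr=849: (3,2) not in TLB -> MISS, insert
vaddr=278: (1,0) in TLB -> HIT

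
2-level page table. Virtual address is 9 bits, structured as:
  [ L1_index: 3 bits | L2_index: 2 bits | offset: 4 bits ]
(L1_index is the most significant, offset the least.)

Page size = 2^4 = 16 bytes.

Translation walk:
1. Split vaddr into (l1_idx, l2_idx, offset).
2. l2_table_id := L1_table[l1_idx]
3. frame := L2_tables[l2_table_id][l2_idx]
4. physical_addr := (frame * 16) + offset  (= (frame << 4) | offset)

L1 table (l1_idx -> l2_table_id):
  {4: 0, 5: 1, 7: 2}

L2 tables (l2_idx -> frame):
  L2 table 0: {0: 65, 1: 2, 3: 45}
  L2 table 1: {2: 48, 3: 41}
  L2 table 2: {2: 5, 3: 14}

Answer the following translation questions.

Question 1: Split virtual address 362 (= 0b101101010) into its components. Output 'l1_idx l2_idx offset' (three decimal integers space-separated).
Answer: 5 2 10

Derivation:
vaddr = 362 = 0b101101010
  top 3 bits -> l1_idx = 5
  next 2 bits -> l2_idx = 2
  bottom 4 bits -> offset = 10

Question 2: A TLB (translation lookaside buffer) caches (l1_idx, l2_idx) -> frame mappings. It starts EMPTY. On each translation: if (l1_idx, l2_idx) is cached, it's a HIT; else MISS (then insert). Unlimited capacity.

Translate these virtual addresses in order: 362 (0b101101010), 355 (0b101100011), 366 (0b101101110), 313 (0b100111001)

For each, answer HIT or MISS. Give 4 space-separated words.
Answer: MISS HIT HIT MISS

Derivation:
vaddr=362: (5,2) not in TLB -> MISS, insert
vaddr=355: (5,2) in TLB -> HIT
vaddr=366: (5,2) in TLB -> HIT
vaddr=313: (4,3) not in TLB -> MISS, insert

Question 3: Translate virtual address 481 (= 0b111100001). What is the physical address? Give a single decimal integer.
vaddr = 481 = 0b111100001
Split: l1_idx=7, l2_idx=2, offset=1
L1[7] = 2
L2[2][2] = 5
paddr = 5 * 16 + 1 = 81

Answer: 81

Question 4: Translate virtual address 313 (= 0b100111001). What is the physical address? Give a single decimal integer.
Answer: 729

Derivation:
vaddr = 313 = 0b100111001
Split: l1_idx=4, l2_idx=3, offset=9
L1[4] = 0
L2[0][3] = 45
paddr = 45 * 16 + 9 = 729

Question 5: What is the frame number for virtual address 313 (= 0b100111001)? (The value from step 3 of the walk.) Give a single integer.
Answer: 45

Derivation:
vaddr = 313: l1_idx=4, l2_idx=3
L1[4] = 0; L2[0][3] = 45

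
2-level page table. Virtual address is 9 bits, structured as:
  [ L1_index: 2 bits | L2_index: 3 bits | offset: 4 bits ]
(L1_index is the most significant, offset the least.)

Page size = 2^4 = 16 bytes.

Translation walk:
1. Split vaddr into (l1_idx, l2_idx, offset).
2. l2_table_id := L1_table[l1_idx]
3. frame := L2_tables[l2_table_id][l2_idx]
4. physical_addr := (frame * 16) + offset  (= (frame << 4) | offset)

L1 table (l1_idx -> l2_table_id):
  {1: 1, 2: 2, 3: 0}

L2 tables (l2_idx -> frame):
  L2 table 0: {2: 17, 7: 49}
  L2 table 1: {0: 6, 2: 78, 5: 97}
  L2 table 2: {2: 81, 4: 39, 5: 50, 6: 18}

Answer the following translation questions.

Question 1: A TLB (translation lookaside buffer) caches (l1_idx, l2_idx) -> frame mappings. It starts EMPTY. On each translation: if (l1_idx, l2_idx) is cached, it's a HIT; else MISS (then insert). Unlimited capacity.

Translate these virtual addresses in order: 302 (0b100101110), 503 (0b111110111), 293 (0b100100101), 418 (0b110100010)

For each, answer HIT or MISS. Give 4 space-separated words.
Answer: MISS MISS HIT MISS

Derivation:
vaddr=302: (2,2) not in TLB -> MISS, insert
vaddr=503: (3,7) not in TLB -> MISS, insert
vaddr=293: (2,2) in TLB -> HIT
vaddr=418: (3,2) not in TLB -> MISS, insert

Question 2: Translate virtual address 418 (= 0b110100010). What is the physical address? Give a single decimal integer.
Answer: 274

Derivation:
vaddr = 418 = 0b110100010
Split: l1_idx=3, l2_idx=2, offset=2
L1[3] = 0
L2[0][2] = 17
paddr = 17 * 16 + 2 = 274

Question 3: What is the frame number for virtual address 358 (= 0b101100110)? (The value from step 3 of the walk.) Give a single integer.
vaddr = 358: l1_idx=2, l2_idx=6
L1[2] = 2; L2[2][6] = 18

Answer: 18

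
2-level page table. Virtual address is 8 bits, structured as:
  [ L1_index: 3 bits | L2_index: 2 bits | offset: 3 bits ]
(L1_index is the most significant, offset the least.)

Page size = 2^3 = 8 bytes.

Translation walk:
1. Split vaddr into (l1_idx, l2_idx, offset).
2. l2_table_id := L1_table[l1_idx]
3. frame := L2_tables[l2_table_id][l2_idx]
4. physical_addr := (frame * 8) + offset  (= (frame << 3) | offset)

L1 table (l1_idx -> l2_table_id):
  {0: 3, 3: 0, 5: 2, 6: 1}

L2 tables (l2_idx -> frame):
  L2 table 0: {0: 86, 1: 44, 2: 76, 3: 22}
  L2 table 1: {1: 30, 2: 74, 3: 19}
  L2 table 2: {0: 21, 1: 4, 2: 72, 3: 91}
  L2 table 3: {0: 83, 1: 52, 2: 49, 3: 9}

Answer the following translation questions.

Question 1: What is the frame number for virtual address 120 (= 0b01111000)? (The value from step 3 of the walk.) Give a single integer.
Answer: 22

Derivation:
vaddr = 120: l1_idx=3, l2_idx=3
L1[3] = 0; L2[0][3] = 22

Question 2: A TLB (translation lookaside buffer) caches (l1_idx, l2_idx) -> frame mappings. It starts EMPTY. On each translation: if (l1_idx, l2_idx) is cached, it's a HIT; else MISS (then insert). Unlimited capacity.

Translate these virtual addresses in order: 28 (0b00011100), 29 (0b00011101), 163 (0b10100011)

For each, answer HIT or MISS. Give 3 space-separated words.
Answer: MISS HIT MISS

Derivation:
vaddr=28: (0,3) not in TLB -> MISS, insert
vaddr=29: (0,3) in TLB -> HIT
vaddr=163: (5,0) not in TLB -> MISS, insert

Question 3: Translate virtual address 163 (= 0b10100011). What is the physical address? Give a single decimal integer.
Answer: 171

Derivation:
vaddr = 163 = 0b10100011
Split: l1_idx=5, l2_idx=0, offset=3
L1[5] = 2
L2[2][0] = 21
paddr = 21 * 8 + 3 = 171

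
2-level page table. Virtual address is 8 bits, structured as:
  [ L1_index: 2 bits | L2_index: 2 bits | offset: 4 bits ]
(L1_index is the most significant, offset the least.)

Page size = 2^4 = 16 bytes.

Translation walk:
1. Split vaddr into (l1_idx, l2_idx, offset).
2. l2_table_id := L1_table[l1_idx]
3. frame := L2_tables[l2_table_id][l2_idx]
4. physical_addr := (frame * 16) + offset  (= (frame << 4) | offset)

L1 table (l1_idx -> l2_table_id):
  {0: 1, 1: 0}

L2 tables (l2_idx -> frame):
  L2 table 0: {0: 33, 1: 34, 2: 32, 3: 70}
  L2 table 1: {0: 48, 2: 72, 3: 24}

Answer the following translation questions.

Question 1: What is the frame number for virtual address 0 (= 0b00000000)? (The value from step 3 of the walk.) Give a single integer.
vaddr = 0: l1_idx=0, l2_idx=0
L1[0] = 1; L2[1][0] = 48

Answer: 48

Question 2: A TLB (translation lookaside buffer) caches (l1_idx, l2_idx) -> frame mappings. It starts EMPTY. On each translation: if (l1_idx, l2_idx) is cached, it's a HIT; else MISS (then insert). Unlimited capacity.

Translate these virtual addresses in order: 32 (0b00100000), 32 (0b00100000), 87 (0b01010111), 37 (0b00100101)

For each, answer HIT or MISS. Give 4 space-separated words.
Answer: MISS HIT MISS HIT

Derivation:
vaddr=32: (0,2) not in TLB -> MISS, insert
vaddr=32: (0,2) in TLB -> HIT
vaddr=87: (1,1) not in TLB -> MISS, insert
vaddr=37: (0,2) in TLB -> HIT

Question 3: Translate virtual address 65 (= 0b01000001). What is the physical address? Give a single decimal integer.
Answer: 529

Derivation:
vaddr = 65 = 0b01000001
Split: l1_idx=1, l2_idx=0, offset=1
L1[1] = 0
L2[0][0] = 33
paddr = 33 * 16 + 1 = 529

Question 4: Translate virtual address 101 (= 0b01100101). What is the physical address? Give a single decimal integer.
Answer: 517

Derivation:
vaddr = 101 = 0b01100101
Split: l1_idx=1, l2_idx=2, offset=5
L1[1] = 0
L2[0][2] = 32
paddr = 32 * 16 + 5 = 517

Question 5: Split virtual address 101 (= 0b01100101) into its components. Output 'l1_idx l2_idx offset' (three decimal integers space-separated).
Answer: 1 2 5

Derivation:
vaddr = 101 = 0b01100101
  top 2 bits -> l1_idx = 1
  next 2 bits -> l2_idx = 2
  bottom 4 bits -> offset = 5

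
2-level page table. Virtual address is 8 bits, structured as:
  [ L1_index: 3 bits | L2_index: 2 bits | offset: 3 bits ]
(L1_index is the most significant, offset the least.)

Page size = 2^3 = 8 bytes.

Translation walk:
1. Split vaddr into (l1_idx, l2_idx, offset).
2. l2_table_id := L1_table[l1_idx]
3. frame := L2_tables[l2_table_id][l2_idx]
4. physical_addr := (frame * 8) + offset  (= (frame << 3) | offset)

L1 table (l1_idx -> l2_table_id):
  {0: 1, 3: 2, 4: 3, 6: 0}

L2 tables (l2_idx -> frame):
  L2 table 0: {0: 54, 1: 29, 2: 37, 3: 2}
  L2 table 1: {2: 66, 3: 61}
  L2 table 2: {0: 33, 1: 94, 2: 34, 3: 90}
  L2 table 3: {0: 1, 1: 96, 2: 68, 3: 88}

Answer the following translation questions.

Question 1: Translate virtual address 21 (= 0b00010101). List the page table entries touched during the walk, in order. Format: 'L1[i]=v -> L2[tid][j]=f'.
Answer: L1[0]=1 -> L2[1][2]=66

Derivation:
vaddr = 21 = 0b00010101
Split: l1_idx=0, l2_idx=2, offset=5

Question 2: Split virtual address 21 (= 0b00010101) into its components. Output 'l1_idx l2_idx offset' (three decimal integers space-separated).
vaddr = 21 = 0b00010101
  top 3 bits -> l1_idx = 0
  next 2 bits -> l2_idx = 2
  bottom 3 bits -> offset = 5

Answer: 0 2 5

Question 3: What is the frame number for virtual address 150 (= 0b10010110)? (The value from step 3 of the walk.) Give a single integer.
Answer: 68

Derivation:
vaddr = 150: l1_idx=4, l2_idx=2
L1[4] = 3; L2[3][2] = 68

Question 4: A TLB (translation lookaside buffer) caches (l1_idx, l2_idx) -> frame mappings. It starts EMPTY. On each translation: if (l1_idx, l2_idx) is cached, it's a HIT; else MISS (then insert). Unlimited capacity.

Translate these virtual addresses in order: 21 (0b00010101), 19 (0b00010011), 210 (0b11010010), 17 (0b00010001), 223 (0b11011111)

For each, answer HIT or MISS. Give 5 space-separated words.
vaddr=21: (0,2) not in TLB -> MISS, insert
vaddr=19: (0,2) in TLB -> HIT
vaddr=210: (6,2) not in TLB -> MISS, insert
vaddr=17: (0,2) in TLB -> HIT
vaddr=223: (6,3) not in TLB -> MISS, insert

Answer: MISS HIT MISS HIT MISS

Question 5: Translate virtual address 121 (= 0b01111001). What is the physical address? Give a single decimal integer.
vaddr = 121 = 0b01111001
Split: l1_idx=3, l2_idx=3, offset=1
L1[3] = 2
L2[2][3] = 90
paddr = 90 * 8 + 1 = 721

Answer: 721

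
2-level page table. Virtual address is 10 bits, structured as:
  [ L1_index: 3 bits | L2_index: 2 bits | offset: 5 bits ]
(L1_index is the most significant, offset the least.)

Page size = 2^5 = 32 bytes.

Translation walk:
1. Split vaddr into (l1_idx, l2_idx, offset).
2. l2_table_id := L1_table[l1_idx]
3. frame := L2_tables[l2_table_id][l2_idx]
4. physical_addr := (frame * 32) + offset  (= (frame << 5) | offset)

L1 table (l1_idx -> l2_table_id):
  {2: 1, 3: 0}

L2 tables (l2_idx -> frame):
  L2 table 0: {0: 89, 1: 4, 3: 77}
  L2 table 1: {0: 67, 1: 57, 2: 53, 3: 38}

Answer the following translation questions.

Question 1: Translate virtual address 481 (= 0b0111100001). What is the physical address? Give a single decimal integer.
vaddr = 481 = 0b0111100001
Split: l1_idx=3, l2_idx=3, offset=1
L1[3] = 0
L2[0][3] = 77
paddr = 77 * 32 + 1 = 2465

Answer: 2465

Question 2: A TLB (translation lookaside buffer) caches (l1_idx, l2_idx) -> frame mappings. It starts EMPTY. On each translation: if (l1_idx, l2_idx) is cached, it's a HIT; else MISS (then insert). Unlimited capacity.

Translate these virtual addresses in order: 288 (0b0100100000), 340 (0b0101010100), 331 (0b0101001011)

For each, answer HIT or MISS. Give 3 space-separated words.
vaddr=288: (2,1) not in TLB -> MISS, insert
vaddr=340: (2,2) not in TLB -> MISS, insert
vaddr=331: (2,2) in TLB -> HIT

Answer: MISS MISS HIT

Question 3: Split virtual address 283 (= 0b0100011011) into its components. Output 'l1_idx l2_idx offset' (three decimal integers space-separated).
vaddr = 283 = 0b0100011011
  top 3 bits -> l1_idx = 2
  next 2 bits -> l2_idx = 0
  bottom 5 bits -> offset = 27

Answer: 2 0 27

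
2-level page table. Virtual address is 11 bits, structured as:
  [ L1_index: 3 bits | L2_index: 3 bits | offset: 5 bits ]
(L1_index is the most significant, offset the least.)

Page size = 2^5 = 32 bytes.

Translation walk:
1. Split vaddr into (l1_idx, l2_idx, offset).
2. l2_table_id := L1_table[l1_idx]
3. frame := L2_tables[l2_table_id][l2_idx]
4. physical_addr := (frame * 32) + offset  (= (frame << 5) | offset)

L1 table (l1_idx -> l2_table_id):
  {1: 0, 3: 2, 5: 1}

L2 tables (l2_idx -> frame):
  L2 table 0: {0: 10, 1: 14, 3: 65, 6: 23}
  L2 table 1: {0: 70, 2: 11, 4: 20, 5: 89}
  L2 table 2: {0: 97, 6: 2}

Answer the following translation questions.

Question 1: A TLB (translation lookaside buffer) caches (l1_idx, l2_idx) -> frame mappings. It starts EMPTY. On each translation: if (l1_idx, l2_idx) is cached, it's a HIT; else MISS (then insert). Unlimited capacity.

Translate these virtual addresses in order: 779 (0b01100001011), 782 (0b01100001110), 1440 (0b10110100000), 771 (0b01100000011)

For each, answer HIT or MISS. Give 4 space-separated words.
vaddr=779: (3,0) not in TLB -> MISS, insert
vaddr=782: (3,0) in TLB -> HIT
vaddr=1440: (5,5) not in TLB -> MISS, insert
vaddr=771: (3,0) in TLB -> HIT

Answer: MISS HIT MISS HIT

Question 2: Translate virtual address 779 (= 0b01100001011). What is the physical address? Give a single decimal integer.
Answer: 3115

Derivation:
vaddr = 779 = 0b01100001011
Split: l1_idx=3, l2_idx=0, offset=11
L1[3] = 2
L2[2][0] = 97
paddr = 97 * 32 + 11 = 3115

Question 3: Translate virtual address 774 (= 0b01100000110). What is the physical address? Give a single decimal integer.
Answer: 3110

Derivation:
vaddr = 774 = 0b01100000110
Split: l1_idx=3, l2_idx=0, offset=6
L1[3] = 2
L2[2][0] = 97
paddr = 97 * 32 + 6 = 3110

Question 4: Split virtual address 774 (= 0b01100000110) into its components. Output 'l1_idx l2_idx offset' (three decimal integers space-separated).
vaddr = 774 = 0b01100000110
  top 3 bits -> l1_idx = 3
  next 3 bits -> l2_idx = 0
  bottom 5 bits -> offset = 6

Answer: 3 0 6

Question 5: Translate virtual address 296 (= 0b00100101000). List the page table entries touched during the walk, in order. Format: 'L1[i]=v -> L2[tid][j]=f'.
Answer: L1[1]=0 -> L2[0][1]=14

Derivation:
vaddr = 296 = 0b00100101000
Split: l1_idx=1, l2_idx=1, offset=8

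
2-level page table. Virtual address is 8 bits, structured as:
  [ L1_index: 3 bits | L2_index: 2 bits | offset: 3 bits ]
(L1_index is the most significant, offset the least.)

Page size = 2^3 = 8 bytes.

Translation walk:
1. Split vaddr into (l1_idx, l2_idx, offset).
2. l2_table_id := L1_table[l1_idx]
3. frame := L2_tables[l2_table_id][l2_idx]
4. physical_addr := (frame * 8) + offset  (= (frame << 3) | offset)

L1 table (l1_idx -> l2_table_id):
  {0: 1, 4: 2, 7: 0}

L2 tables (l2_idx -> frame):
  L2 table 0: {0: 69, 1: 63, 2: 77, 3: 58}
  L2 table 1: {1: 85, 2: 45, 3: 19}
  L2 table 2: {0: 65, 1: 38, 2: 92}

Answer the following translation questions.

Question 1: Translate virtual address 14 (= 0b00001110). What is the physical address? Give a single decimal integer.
Answer: 686

Derivation:
vaddr = 14 = 0b00001110
Split: l1_idx=0, l2_idx=1, offset=6
L1[0] = 1
L2[1][1] = 85
paddr = 85 * 8 + 6 = 686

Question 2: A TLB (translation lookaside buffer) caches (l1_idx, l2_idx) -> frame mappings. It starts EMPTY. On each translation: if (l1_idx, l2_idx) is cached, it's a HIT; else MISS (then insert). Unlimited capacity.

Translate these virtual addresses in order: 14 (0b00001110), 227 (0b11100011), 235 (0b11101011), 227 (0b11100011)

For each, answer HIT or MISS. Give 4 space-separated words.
vaddr=14: (0,1) not in TLB -> MISS, insert
vaddr=227: (7,0) not in TLB -> MISS, insert
vaddr=235: (7,1) not in TLB -> MISS, insert
vaddr=227: (7,0) in TLB -> HIT

Answer: MISS MISS MISS HIT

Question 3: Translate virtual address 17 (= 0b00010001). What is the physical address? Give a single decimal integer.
vaddr = 17 = 0b00010001
Split: l1_idx=0, l2_idx=2, offset=1
L1[0] = 1
L2[1][2] = 45
paddr = 45 * 8 + 1 = 361

Answer: 361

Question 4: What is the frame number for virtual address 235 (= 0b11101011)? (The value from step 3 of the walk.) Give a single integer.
vaddr = 235: l1_idx=7, l2_idx=1
L1[7] = 0; L2[0][1] = 63

Answer: 63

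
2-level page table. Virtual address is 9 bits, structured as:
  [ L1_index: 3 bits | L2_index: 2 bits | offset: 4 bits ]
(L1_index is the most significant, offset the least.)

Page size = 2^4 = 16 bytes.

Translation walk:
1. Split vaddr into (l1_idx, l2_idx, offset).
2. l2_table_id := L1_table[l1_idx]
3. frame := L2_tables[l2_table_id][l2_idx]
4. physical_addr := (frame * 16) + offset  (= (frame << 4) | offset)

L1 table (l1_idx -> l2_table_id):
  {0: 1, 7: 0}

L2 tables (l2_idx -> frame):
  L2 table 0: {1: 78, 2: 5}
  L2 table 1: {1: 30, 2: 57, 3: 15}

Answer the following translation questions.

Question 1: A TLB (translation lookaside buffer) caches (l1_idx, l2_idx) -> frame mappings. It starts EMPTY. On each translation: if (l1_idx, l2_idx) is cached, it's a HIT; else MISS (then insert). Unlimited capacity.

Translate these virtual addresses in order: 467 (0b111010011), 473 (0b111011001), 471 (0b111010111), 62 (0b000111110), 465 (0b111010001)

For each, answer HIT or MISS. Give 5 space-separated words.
vaddr=467: (7,1) not in TLB -> MISS, insert
vaddr=473: (7,1) in TLB -> HIT
vaddr=471: (7,1) in TLB -> HIT
vaddr=62: (0,3) not in TLB -> MISS, insert
vaddr=465: (7,1) in TLB -> HIT

Answer: MISS HIT HIT MISS HIT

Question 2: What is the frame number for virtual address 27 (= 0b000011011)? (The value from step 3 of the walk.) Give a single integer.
Answer: 30

Derivation:
vaddr = 27: l1_idx=0, l2_idx=1
L1[0] = 1; L2[1][1] = 30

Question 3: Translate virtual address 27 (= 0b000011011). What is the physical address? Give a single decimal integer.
vaddr = 27 = 0b000011011
Split: l1_idx=0, l2_idx=1, offset=11
L1[0] = 1
L2[1][1] = 30
paddr = 30 * 16 + 11 = 491

Answer: 491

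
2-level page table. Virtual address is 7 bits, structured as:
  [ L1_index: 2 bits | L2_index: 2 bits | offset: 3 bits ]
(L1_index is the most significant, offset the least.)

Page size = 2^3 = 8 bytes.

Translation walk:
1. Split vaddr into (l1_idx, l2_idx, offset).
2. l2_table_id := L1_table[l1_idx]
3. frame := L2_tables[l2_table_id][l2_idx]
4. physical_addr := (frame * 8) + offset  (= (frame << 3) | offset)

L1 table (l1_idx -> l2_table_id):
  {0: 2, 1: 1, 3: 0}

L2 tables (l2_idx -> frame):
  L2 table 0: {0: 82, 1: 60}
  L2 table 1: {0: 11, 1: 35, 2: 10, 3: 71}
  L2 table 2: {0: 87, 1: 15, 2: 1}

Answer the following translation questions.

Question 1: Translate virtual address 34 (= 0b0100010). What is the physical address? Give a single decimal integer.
vaddr = 34 = 0b0100010
Split: l1_idx=1, l2_idx=0, offset=2
L1[1] = 1
L2[1][0] = 11
paddr = 11 * 8 + 2 = 90

Answer: 90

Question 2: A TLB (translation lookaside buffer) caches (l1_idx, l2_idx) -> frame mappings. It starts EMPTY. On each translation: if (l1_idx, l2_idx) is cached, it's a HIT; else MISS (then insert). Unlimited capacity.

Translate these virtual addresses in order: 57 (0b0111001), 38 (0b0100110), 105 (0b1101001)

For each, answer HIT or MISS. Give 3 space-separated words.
Answer: MISS MISS MISS

Derivation:
vaddr=57: (1,3) not in TLB -> MISS, insert
vaddr=38: (1,0) not in TLB -> MISS, insert
vaddr=105: (3,1) not in TLB -> MISS, insert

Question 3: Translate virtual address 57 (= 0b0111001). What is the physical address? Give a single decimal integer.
vaddr = 57 = 0b0111001
Split: l1_idx=1, l2_idx=3, offset=1
L1[1] = 1
L2[1][3] = 71
paddr = 71 * 8 + 1 = 569

Answer: 569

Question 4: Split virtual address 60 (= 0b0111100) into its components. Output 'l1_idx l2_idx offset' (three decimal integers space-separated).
vaddr = 60 = 0b0111100
  top 2 bits -> l1_idx = 1
  next 2 bits -> l2_idx = 3
  bottom 3 bits -> offset = 4

Answer: 1 3 4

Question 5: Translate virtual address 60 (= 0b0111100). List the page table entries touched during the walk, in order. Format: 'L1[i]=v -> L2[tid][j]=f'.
vaddr = 60 = 0b0111100
Split: l1_idx=1, l2_idx=3, offset=4

Answer: L1[1]=1 -> L2[1][3]=71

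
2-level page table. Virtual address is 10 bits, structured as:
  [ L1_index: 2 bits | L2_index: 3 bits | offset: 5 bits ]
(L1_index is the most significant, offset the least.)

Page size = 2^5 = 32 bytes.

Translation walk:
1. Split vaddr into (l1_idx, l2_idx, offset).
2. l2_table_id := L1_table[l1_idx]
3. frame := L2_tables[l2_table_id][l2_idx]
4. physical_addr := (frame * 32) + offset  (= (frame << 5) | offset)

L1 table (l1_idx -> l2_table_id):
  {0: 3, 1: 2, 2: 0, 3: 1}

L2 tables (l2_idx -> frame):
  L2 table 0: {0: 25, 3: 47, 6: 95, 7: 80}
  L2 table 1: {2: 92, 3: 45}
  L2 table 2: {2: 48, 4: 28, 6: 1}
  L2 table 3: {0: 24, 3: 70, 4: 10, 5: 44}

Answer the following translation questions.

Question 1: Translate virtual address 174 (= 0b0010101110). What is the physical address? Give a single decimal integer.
vaddr = 174 = 0b0010101110
Split: l1_idx=0, l2_idx=5, offset=14
L1[0] = 3
L2[3][5] = 44
paddr = 44 * 32 + 14 = 1422

Answer: 1422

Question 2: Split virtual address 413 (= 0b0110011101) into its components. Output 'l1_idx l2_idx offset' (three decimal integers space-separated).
Answer: 1 4 29

Derivation:
vaddr = 413 = 0b0110011101
  top 2 bits -> l1_idx = 1
  next 3 bits -> l2_idx = 4
  bottom 5 bits -> offset = 29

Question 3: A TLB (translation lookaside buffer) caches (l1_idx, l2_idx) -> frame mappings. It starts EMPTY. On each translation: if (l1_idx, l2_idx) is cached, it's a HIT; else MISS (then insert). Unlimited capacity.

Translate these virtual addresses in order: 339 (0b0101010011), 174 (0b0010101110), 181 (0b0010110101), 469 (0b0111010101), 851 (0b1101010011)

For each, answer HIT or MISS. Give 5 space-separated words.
Answer: MISS MISS HIT MISS MISS

Derivation:
vaddr=339: (1,2) not in TLB -> MISS, insert
vaddr=174: (0,5) not in TLB -> MISS, insert
vaddr=181: (0,5) in TLB -> HIT
vaddr=469: (1,6) not in TLB -> MISS, insert
vaddr=851: (3,2) not in TLB -> MISS, insert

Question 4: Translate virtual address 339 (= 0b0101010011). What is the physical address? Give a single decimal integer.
Answer: 1555

Derivation:
vaddr = 339 = 0b0101010011
Split: l1_idx=1, l2_idx=2, offset=19
L1[1] = 2
L2[2][2] = 48
paddr = 48 * 32 + 19 = 1555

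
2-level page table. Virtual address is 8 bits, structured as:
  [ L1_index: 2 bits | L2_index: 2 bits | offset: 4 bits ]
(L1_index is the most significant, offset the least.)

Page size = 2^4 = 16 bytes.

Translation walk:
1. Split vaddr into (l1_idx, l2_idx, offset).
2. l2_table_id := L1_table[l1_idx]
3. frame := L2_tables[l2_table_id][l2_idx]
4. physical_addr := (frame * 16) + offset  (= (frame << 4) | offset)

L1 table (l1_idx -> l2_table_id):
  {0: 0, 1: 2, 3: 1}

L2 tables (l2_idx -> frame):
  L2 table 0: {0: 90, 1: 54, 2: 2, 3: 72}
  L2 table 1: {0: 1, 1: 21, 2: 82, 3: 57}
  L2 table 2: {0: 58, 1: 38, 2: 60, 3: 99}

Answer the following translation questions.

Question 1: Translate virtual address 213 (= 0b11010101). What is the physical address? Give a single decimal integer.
Answer: 341

Derivation:
vaddr = 213 = 0b11010101
Split: l1_idx=3, l2_idx=1, offset=5
L1[3] = 1
L2[1][1] = 21
paddr = 21 * 16 + 5 = 341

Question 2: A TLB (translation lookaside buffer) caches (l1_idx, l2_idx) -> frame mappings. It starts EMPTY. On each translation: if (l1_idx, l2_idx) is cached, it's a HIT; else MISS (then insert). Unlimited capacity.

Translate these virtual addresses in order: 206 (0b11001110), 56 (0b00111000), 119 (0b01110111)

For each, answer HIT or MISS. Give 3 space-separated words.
Answer: MISS MISS MISS

Derivation:
vaddr=206: (3,0) not in TLB -> MISS, insert
vaddr=56: (0,3) not in TLB -> MISS, insert
vaddr=119: (1,3) not in TLB -> MISS, insert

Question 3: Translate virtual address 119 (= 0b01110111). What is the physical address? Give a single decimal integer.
Answer: 1591

Derivation:
vaddr = 119 = 0b01110111
Split: l1_idx=1, l2_idx=3, offset=7
L1[1] = 2
L2[2][3] = 99
paddr = 99 * 16 + 7 = 1591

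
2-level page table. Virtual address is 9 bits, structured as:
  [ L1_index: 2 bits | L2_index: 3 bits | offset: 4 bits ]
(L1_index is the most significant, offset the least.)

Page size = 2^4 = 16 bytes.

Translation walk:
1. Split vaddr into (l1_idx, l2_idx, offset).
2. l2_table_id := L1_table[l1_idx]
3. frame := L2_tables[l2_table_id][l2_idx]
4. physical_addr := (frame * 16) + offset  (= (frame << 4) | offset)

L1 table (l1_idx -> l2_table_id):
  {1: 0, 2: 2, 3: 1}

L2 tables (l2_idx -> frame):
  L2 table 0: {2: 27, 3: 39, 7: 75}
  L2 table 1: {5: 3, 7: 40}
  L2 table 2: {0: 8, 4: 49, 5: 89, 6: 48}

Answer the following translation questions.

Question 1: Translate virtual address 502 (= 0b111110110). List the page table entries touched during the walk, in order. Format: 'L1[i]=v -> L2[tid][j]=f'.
Answer: L1[3]=1 -> L2[1][7]=40

Derivation:
vaddr = 502 = 0b111110110
Split: l1_idx=3, l2_idx=7, offset=6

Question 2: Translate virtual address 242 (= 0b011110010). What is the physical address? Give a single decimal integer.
Answer: 1202

Derivation:
vaddr = 242 = 0b011110010
Split: l1_idx=1, l2_idx=7, offset=2
L1[1] = 0
L2[0][7] = 75
paddr = 75 * 16 + 2 = 1202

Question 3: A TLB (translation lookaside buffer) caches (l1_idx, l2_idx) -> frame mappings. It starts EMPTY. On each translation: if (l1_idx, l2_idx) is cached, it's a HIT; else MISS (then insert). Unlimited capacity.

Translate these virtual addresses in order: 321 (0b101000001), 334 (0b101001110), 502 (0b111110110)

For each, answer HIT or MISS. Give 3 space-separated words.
Answer: MISS HIT MISS

Derivation:
vaddr=321: (2,4) not in TLB -> MISS, insert
vaddr=334: (2,4) in TLB -> HIT
vaddr=502: (3,7) not in TLB -> MISS, insert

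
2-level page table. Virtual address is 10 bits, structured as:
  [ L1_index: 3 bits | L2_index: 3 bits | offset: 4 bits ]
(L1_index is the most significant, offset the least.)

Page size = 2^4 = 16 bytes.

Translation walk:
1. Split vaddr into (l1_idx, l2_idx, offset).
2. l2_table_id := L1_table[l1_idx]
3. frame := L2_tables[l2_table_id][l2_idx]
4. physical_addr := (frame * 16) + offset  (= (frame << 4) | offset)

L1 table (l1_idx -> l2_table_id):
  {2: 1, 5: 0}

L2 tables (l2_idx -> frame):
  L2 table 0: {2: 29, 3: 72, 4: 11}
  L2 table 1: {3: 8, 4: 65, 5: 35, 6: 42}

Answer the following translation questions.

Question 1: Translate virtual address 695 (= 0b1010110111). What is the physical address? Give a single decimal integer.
vaddr = 695 = 0b1010110111
Split: l1_idx=5, l2_idx=3, offset=7
L1[5] = 0
L2[0][3] = 72
paddr = 72 * 16 + 7 = 1159

Answer: 1159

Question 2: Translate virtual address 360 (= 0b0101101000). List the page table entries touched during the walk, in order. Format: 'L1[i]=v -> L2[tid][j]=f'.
Answer: L1[2]=1 -> L2[1][6]=42

Derivation:
vaddr = 360 = 0b0101101000
Split: l1_idx=2, l2_idx=6, offset=8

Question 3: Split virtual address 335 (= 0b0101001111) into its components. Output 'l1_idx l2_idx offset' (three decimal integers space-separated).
Answer: 2 4 15

Derivation:
vaddr = 335 = 0b0101001111
  top 3 bits -> l1_idx = 2
  next 3 bits -> l2_idx = 4
  bottom 4 bits -> offset = 15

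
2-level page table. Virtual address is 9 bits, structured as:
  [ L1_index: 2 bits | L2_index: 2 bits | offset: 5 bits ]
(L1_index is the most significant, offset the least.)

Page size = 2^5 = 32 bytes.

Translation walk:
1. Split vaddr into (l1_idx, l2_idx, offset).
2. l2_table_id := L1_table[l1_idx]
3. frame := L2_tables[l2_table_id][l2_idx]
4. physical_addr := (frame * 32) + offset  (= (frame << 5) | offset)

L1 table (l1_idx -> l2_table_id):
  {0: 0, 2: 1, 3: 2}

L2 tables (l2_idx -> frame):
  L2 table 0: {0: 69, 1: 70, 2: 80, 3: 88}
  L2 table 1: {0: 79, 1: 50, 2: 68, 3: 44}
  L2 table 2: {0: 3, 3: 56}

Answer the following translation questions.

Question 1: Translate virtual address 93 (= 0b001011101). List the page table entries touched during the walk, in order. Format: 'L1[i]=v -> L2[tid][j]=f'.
Answer: L1[0]=0 -> L2[0][2]=80

Derivation:
vaddr = 93 = 0b001011101
Split: l1_idx=0, l2_idx=2, offset=29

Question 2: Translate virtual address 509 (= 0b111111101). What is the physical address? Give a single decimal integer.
vaddr = 509 = 0b111111101
Split: l1_idx=3, l2_idx=3, offset=29
L1[3] = 2
L2[2][3] = 56
paddr = 56 * 32 + 29 = 1821

Answer: 1821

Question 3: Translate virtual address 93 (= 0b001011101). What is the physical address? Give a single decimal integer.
vaddr = 93 = 0b001011101
Split: l1_idx=0, l2_idx=2, offset=29
L1[0] = 0
L2[0][2] = 80
paddr = 80 * 32 + 29 = 2589

Answer: 2589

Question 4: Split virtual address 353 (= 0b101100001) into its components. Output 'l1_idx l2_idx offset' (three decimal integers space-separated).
Answer: 2 3 1

Derivation:
vaddr = 353 = 0b101100001
  top 2 bits -> l1_idx = 2
  next 2 bits -> l2_idx = 3
  bottom 5 bits -> offset = 1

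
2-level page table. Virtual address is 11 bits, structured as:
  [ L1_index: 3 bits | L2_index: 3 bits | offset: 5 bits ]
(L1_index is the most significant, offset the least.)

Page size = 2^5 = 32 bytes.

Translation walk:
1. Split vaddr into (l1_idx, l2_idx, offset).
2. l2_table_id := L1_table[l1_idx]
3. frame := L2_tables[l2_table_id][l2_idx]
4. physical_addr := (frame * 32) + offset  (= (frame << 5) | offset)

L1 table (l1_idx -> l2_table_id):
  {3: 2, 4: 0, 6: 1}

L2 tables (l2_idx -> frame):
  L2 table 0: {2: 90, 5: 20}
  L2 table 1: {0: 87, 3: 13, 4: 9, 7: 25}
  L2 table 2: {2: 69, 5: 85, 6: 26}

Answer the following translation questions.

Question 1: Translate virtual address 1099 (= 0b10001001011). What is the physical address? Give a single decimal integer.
vaddr = 1099 = 0b10001001011
Split: l1_idx=4, l2_idx=2, offset=11
L1[4] = 0
L2[0][2] = 90
paddr = 90 * 32 + 11 = 2891

Answer: 2891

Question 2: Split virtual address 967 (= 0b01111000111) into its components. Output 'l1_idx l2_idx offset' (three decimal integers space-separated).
vaddr = 967 = 0b01111000111
  top 3 bits -> l1_idx = 3
  next 3 bits -> l2_idx = 6
  bottom 5 bits -> offset = 7

Answer: 3 6 7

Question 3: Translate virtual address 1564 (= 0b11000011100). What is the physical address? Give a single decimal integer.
vaddr = 1564 = 0b11000011100
Split: l1_idx=6, l2_idx=0, offset=28
L1[6] = 1
L2[1][0] = 87
paddr = 87 * 32 + 28 = 2812

Answer: 2812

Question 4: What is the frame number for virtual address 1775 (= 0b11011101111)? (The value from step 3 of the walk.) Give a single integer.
Answer: 25

Derivation:
vaddr = 1775: l1_idx=6, l2_idx=7
L1[6] = 1; L2[1][7] = 25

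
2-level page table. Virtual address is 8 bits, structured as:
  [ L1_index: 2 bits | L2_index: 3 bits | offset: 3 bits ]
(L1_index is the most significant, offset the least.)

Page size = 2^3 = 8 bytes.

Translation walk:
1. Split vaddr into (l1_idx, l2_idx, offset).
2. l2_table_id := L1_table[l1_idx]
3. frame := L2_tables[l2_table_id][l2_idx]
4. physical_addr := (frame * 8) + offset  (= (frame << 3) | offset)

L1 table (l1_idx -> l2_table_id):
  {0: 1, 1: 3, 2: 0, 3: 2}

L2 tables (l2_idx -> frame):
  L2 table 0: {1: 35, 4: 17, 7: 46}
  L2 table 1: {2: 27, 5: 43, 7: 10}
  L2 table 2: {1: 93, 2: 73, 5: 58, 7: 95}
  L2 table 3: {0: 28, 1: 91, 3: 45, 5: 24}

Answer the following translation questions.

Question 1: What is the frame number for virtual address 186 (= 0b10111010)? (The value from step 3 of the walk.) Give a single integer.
vaddr = 186: l1_idx=2, l2_idx=7
L1[2] = 0; L2[0][7] = 46

Answer: 46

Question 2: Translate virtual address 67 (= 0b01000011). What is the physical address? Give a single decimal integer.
Answer: 227

Derivation:
vaddr = 67 = 0b01000011
Split: l1_idx=1, l2_idx=0, offset=3
L1[1] = 3
L2[3][0] = 28
paddr = 28 * 8 + 3 = 227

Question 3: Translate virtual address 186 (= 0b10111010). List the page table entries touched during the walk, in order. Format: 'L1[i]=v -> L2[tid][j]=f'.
vaddr = 186 = 0b10111010
Split: l1_idx=2, l2_idx=7, offset=2

Answer: L1[2]=0 -> L2[0][7]=46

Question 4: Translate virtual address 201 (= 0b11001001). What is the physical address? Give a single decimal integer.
Answer: 745

Derivation:
vaddr = 201 = 0b11001001
Split: l1_idx=3, l2_idx=1, offset=1
L1[3] = 2
L2[2][1] = 93
paddr = 93 * 8 + 1 = 745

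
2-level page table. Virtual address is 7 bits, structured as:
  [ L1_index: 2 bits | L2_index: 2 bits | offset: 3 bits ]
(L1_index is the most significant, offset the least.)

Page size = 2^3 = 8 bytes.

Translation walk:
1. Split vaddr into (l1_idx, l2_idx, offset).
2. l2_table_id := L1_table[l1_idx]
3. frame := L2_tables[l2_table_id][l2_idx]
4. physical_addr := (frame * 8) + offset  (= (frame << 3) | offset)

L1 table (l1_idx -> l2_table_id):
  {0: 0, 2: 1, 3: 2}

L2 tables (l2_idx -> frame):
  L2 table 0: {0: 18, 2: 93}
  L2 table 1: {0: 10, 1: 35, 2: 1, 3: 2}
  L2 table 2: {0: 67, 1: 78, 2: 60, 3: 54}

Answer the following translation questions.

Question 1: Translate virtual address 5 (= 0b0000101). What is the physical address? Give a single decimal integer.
Answer: 149

Derivation:
vaddr = 5 = 0b0000101
Split: l1_idx=0, l2_idx=0, offset=5
L1[0] = 0
L2[0][0] = 18
paddr = 18 * 8 + 5 = 149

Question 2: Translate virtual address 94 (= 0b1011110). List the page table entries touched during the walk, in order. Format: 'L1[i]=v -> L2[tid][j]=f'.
Answer: L1[2]=1 -> L2[1][3]=2

Derivation:
vaddr = 94 = 0b1011110
Split: l1_idx=2, l2_idx=3, offset=6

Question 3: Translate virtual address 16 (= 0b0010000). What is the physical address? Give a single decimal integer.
Answer: 744

Derivation:
vaddr = 16 = 0b0010000
Split: l1_idx=0, l2_idx=2, offset=0
L1[0] = 0
L2[0][2] = 93
paddr = 93 * 8 + 0 = 744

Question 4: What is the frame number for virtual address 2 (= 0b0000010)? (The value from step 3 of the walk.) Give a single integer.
vaddr = 2: l1_idx=0, l2_idx=0
L1[0] = 0; L2[0][0] = 18

Answer: 18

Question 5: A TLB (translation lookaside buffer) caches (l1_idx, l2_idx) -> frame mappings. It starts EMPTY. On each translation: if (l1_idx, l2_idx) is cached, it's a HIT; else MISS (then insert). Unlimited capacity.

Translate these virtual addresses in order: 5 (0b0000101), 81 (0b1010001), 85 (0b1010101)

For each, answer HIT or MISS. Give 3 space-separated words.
vaddr=5: (0,0) not in TLB -> MISS, insert
vaddr=81: (2,2) not in TLB -> MISS, insert
vaddr=85: (2,2) in TLB -> HIT

Answer: MISS MISS HIT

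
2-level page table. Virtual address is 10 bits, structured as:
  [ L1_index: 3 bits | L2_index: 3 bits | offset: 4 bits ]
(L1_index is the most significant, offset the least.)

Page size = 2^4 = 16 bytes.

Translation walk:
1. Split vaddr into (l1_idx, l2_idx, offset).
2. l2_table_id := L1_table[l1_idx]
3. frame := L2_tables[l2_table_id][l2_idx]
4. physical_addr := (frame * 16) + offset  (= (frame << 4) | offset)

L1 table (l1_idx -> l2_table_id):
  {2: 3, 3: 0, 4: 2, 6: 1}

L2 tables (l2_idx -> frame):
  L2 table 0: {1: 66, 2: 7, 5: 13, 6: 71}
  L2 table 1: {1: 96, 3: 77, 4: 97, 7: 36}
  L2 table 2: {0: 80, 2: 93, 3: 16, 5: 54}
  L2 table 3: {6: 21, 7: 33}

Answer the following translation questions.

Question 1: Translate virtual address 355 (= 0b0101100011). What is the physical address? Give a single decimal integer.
vaddr = 355 = 0b0101100011
Split: l1_idx=2, l2_idx=6, offset=3
L1[2] = 3
L2[3][6] = 21
paddr = 21 * 16 + 3 = 339

Answer: 339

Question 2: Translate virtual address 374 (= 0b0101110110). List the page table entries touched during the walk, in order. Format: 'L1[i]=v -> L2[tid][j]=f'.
vaddr = 374 = 0b0101110110
Split: l1_idx=2, l2_idx=7, offset=6

Answer: L1[2]=3 -> L2[3][7]=33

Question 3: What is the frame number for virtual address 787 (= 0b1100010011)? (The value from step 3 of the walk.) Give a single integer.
vaddr = 787: l1_idx=6, l2_idx=1
L1[6] = 1; L2[1][1] = 96

Answer: 96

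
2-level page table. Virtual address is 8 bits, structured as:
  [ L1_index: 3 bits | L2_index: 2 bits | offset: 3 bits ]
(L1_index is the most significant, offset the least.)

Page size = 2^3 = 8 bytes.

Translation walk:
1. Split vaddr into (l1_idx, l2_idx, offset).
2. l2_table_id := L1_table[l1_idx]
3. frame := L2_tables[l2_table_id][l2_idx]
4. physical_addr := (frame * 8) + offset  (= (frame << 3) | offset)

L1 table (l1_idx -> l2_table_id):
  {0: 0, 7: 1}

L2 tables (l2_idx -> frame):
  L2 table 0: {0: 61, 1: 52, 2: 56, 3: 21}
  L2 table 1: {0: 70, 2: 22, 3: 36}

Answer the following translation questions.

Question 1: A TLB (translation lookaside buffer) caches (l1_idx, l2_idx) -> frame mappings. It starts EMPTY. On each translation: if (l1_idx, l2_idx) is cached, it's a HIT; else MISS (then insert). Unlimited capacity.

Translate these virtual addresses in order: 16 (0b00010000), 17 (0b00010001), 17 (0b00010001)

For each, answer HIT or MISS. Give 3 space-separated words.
Answer: MISS HIT HIT

Derivation:
vaddr=16: (0,2) not in TLB -> MISS, insert
vaddr=17: (0,2) in TLB -> HIT
vaddr=17: (0,2) in TLB -> HIT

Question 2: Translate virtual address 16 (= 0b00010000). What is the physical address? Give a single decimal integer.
Answer: 448

Derivation:
vaddr = 16 = 0b00010000
Split: l1_idx=0, l2_idx=2, offset=0
L1[0] = 0
L2[0][2] = 56
paddr = 56 * 8 + 0 = 448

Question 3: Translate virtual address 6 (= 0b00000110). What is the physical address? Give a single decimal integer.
vaddr = 6 = 0b00000110
Split: l1_idx=0, l2_idx=0, offset=6
L1[0] = 0
L2[0][0] = 61
paddr = 61 * 8 + 6 = 494

Answer: 494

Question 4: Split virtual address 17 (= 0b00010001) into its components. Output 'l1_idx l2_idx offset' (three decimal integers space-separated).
Answer: 0 2 1

Derivation:
vaddr = 17 = 0b00010001
  top 3 bits -> l1_idx = 0
  next 2 bits -> l2_idx = 2
  bottom 3 bits -> offset = 1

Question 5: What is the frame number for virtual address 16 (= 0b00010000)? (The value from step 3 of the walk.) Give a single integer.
Answer: 56

Derivation:
vaddr = 16: l1_idx=0, l2_idx=2
L1[0] = 0; L2[0][2] = 56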